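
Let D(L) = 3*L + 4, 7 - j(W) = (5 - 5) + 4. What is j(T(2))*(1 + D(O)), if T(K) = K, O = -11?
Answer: -84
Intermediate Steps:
j(W) = 3 (j(W) = 7 - ((5 - 5) + 4) = 7 - (0 + 4) = 7 - 1*4 = 7 - 4 = 3)
D(L) = 4 + 3*L
j(T(2))*(1 + D(O)) = 3*(1 + (4 + 3*(-11))) = 3*(1 + (4 - 33)) = 3*(1 - 29) = 3*(-28) = -84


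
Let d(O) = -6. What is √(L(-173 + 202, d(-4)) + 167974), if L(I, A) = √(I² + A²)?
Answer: √(167974 + √877) ≈ 409.88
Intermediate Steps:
L(I, A) = √(A² + I²)
√(L(-173 + 202, d(-4)) + 167974) = √(√((-6)² + (-173 + 202)²) + 167974) = √(√(36 + 29²) + 167974) = √(√(36 + 841) + 167974) = √(√877 + 167974) = √(167974 + √877)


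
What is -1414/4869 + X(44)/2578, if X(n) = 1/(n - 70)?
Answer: -94782461/326359332 ≈ -0.29042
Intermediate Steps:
X(n) = 1/(-70 + n)
-1414/4869 + X(44)/2578 = -1414/4869 + 1/((-70 + 44)*2578) = -1414*1/4869 + (1/2578)/(-26) = -1414/4869 - 1/26*1/2578 = -1414/4869 - 1/67028 = -94782461/326359332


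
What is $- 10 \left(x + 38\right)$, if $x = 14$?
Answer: $-520$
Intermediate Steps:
$- 10 \left(x + 38\right) = - 10 \left(14 + 38\right) = \left(-10\right) 52 = -520$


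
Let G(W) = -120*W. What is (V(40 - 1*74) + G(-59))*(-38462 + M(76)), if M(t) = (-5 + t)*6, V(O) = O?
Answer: -268001656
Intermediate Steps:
M(t) = -30 + 6*t
(V(40 - 1*74) + G(-59))*(-38462 + M(76)) = ((40 - 1*74) - 120*(-59))*(-38462 + (-30 + 6*76)) = ((40 - 74) + 7080)*(-38462 + (-30 + 456)) = (-34 + 7080)*(-38462 + 426) = 7046*(-38036) = -268001656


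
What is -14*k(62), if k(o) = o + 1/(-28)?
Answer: -1735/2 ≈ -867.50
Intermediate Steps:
k(o) = -1/28 + o (k(o) = o - 1/28 = -1/28 + o)
-14*k(62) = -14*(-1/28 + 62) = -14*1735/28 = -1735/2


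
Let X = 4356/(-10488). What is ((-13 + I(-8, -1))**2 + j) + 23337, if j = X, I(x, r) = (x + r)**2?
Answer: 24437551/874 ≈ 27961.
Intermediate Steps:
X = -363/874 (X = 4356*(-1/10488) = -363/874 ≈ -0.41533)
I(x, r) = (r + x)**2
j = -363/874 ≈ -0.41533
((-13 + I(-8, -1))**2 + j) + 23337 = ((-13 + (-1 - 8)**2)**2 - 363/874) + 23337 = ((-13 + (-9)**2)**2 - 363/874) + 23337 = ((-13 + 81)**2 - 363/874) + 23337 = (68**2 - 363/874) + 23337 = (4624 - 363/874) + 23337 = 4041013/874 + 23337 = 24437551/874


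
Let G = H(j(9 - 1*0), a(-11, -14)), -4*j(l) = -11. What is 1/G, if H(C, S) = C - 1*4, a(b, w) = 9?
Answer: -4/5 ≈ -0.80000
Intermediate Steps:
j(l) = 11/4 (j(l) = -1/4*(-11) = 11/4)
H(C, S) = -4 + C (H(C, S) = C - 4 = -4 + C)
G = -5/4 (G = -4 + 11/4 = -5/4 ≈ -1.2500)
1/G = 1/(-5/4) = -4/5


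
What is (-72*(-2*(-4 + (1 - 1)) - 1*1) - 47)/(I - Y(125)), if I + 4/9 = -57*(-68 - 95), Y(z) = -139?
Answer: -4959/84866 ≈ -0.058433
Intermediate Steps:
I = 83615/9 (I = -4/9 - 57*(-68 - 95) = -4/9 - 57*(-163) = -4/9 + 9291 = 83615/9 ≈ 9290.6)
(-72*(-2*(-4 + (1 - 1)) - 1*1) - 47)/(I - Y(125)) = (-72*(-2*(-4 + (1 - 1)) - 1*1) - 47)/(83615/9 - 1*(-139)) = (-72*(-2*(-4 + 0) - 1) - 47)/(83615/9 + 139) = (-72*(-2*(-4) - 1) - 47)/(84866/9) = (-72*(8 - 1) - 47)*(9/84866) = (-72*7 - 47)*(9/84866) = (-504 - 47)*(9/84866) = -551*9/84866 = -4959/84866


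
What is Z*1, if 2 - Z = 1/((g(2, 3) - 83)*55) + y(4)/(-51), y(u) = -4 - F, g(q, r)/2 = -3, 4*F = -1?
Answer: 641313/332860 ≈ 1.9267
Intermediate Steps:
F = -¼ (F = (¼)*(-1) = -¼ ≈ -0.25000)
g(q, r) = -6 (g(q, r) = 2*(-3) = -6)
y(u) = -15/4 (y(u) = -4 - 1*(-¼) = -4 + ¼ = -15/4)
Z = 641313/332860 (Z = 2 - (1/(-6 - 83*55) - 15/4/(-51)) = 2 - ((1/55)/(-89) - 15/4*(-1/51)) = 2 - (-1/89*1/55 + 5/68) = 2 - (-1/4895 + 5/68) = 2 - 1*24407/332860 = 2 - 24407/332860 = 641313/332860 ≈ 1.9267)
Z*1 = (641313/332860)*1 = 641313/332860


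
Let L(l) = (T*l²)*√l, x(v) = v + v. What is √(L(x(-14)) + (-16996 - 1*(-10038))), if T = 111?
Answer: 7*√(-142 + 3552*I*√7) ≈ 476.23 + 483.48*I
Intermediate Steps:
x(v) = 2*v
L(l) = 111*l^(5/2) (L(l) = (111*l²)*√l = 111*l^(5/2))
√(L(x(-14)) + (-16996 - 1*(-10038))) = √(111*(2*(-14))^(5/2) + (-16996 - 1*(-10038))) = √(111*(-28)^(5/2) + (-16996 + 10038)) = √(111*(1568*I*√7) - 6958) = √(174048*I*√7 - 6958) = √(-6958 + 174048*I*√7)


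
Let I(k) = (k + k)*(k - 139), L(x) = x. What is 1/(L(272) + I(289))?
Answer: 1/86972 ≈ 1.1498e-5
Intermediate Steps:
I(k) = 2*k*(-139 + k) (I(k) = (2*k)*(-139 + k) = 2*k*(-139 + k))
1/(L(272) + I(289)) = 1/(272 + 2*289*(-139 + 289)) = 1/(272 + 2*289*150) = 1/(272 + 86700) = 1/86972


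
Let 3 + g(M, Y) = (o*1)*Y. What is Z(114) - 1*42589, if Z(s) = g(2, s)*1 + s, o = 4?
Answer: -42022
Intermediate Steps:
g(M, Y) = -3 + 4*Y (g(M, Y) = -3 + (4*1)*Y = -3 + 4*Y)
Z(s) = -3 + 5*s (Z(s) = (-3 + 4*s)*1 + s = (-3 + 4*s) + s = -3 + 5*s)
Z(114) - 1*42589 = (-3 + 5*114) - 1*42589 = (-3 + 570) - 42589 = 567 - 42589 = -42022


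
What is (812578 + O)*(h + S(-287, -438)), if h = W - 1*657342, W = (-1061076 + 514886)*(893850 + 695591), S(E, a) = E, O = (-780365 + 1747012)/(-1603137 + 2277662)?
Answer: -475830593496266439927643/674525 ≈ -7.0543e+17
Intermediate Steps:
O = 966647/674525 ≈ 1.4331
W = -868136779790 (W = -546190*1589441 = -868136779790)
h = -868137437132 (h = -868136779790 - 1*657342 = -868136779790 - 657342 = -868137437132)
(812578 + O)*(h + S(-287, -438)) = (812578 + 966647/674525)*(-868137437132 - 287) = (548105142097/674525)*(-868137437419) = -475830593496266439927643/674525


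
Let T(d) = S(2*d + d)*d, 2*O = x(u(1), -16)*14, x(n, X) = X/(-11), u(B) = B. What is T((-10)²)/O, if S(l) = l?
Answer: 20625/7 ≈ 2946.4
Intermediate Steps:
x(n, X) = -X/11 (x(n, X) = X*(-1/11) = -X/11)
O = 112/11 (O = (-1/11*(-16)*14)/2 = ((16/11)*14)/2 = (½)*(224/11) = 112/11 ≈ 10.182)
T(d) = 3*d² (T(d) = (2*d + d)*d = (3*d)*d = 3*d²)
T((-10)²)/O = (3*((-10)²)²)/(112/11) = (3*100²)*(11/112) = (3*10000)*(11/112) = 30000*(11/112) = 20625/7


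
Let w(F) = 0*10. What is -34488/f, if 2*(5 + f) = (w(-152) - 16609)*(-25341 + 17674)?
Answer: -68976/127341193 ≈ -0.00054166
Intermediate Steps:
w(F) = 0
f = 127341193/2 (f = -5 + ((0 - 16609)*(-25341 + 17674))/2 = -5 + (-16609*(-7667))/2 = -5 + (½)*127341203 = -5 + 127341203/2 = 127341193/2 ≈ 6.3671e+7)
-34488/f = -34488/127341193/2 = -34488*2/127341193 = -68976/127341193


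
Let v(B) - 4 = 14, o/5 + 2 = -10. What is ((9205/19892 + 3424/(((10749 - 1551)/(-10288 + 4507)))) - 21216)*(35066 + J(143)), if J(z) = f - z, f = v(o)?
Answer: -8299419589831393/10164812 ≈ -8.1649e+8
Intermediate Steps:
o = -60 (o = -10 + 5*(-10) = -10 - 50 = -60)
v(B) = 18 (v(B) = 4 + 14 = 18)
f = 18
J(z) = 18 - z
((9205/19892 + 3424/(((10749 - 1551)/(-10288 + 4507)))) - 21216)*(35066 + J(143)) = ((9205/19892 + 3424/(((10749 - 1551)/(-10288 + 4507)))) - 21216)*(35066 + (18 - 1*143)) = ((9205*(1/19892) + 3424/((9198/(-5781)))) - 21216)*(35066 + (18 - 143)) = ((9205/19892 + 3424/((9198*(-1/5781)))) - 21216)*(35066 - 125) = ((9205/19892 + 3424/(-3066/1927)) - 21216)*34941 = ((9205/19892 + 3424*(-1927/3066)) - 21216)*34941 = ((9205/19892 - 3299024/1533) - 21216)*34941 = (-65610074143/30494436 - 21216)*34941 = -712580028319/30494436*34941 = -8299419589831393/10164812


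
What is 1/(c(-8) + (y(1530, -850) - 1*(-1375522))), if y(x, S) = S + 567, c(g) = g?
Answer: 1/1375231 ≈ 7.2715e-7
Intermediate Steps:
y(x, S) = 567 + S
1/(c(-8) + (y(1530, -850) - 1*(-1375522))) = 1/(-8 + ((567 - 850) - 1*(-1375522))) = 1/(-8 + (-283 + 1375522)) = 1/(-8 + 1375239) = 1/1375231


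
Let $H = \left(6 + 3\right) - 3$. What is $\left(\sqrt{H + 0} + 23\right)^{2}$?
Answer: $\left(23 + \sqrt{6}\right)^{2} \approx 647.68$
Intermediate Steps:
$H = 6$ ($H = 9 - 3 = 6$)
$\left(\sqrt{H + 0} + 23\right)^{2} = \left(\sqrt{6 + 0} + 23\right)^{2} = \left(\sqrt{6} + 23\right)^{2} = \left(23 + \sqrt{6}\right)^{2}$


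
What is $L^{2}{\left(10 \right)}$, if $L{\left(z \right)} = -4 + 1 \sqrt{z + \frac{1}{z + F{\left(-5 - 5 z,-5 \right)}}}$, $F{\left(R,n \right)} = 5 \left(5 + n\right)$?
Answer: $\frac{\left(40 - \sqrt{1010}\right)^{2}}{100} \approx 0.6756$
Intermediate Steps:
$F{\left(R,n \right)} = 25 + 5 n$
$L{\left(z \right)} = -4 + \sqrt{z + \frac{1}{z}}$ ($L{\left(z \right)} = -4 + 1 \sqrt{z + \frac{1}{z + \left(25 + 5 \left(-5\right)\right)}} = -4 + 1 \sqrt{z + \frac{1}{z + \left(25 - 25\right)}} = -4 + 1 \sqrt{z + \frac{1}{z + 0}} = -4 + 1 \sqrt{z + \frac{1}{z}} = -4 + \sqrt{z + \frac{1}{z}}$)
$L^{2}{\left(10 \right)} = \left(-4 + \sqrt{10 + \frac{1}{10}}\right)^{2} = \left(-4 + \sqrt{\frac{101}{10}}\right)^{2} = \left(-4 + \frac{\sqrt{1010}}{10}\right)^{2}$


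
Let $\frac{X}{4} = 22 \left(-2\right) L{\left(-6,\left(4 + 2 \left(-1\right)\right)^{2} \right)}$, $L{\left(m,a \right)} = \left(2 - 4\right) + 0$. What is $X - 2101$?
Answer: $-1749$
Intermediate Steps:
$L{\left(m,a \right)} = -2$ ($L{\left(m,a \right)} = -2 + 0 = -2$)
$X = 352$ ($X = 4 \cdot 22 \left(-2\right) \left(-2\right) = 4 \left(\left(-44\right) \left(-2\right)\right) = 4 \cdot 88 = 352$)
$X - 2101 = 352 - 2101 = -1749$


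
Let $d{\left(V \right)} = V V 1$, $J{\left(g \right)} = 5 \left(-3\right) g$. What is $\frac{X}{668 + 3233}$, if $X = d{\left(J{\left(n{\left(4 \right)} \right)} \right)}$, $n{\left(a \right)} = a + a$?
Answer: $\frac{14400}{3901} \approx 3.6914$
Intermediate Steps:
$n{\left(a \right)} = 2 a$
$J{\left(g \right)} = - 15 g$
$d{\left(V \right)} = V^{2}$ ($d{\left(V \right)} = V^{2} \cdot 1 = V^{2}$)
$X = 14400$ ($X = \left(- 15 \cdot 2 \cdot 4\right)^{2} = \left(\left(-15\right) 8\right)^{2} = \left(-120\right)^{2} = 14400$)
$\frac{X}{668 + 3233} = \frac{14400}{668 + 3233} = \frac{14400}{3901}$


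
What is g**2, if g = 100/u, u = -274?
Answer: 2500/18769 ≈ 0.13320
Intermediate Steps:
g = -50/137 (g = 100/(-274) = 100*(-1/274) = -50/137 ≈ -0.36496)
g**2 = (-50/137)**2 = 2500/18769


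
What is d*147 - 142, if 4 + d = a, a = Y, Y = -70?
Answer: -11020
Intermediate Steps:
a = -70
d = -74 (d = -4 - 70 = -74)
d*147 - 142 = -74*147 - 142 = -10878 - 142 = -11020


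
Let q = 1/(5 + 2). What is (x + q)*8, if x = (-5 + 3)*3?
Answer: -328/7 ≈ -46.857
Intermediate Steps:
x = -6 (x = -2*3 = -6)
q = ⅐ (q = 1/7 = ⅐ ≈ 0.14286)
(x + q)*8 = (-6 + ⅐)*8 = -41/7*8 = -328/7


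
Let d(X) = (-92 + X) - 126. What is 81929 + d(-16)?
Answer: 81695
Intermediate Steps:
d(X) = -218 + X
81929 + d(-16) = 81929 + (-218 - 16) = 81929 - 234 = 81695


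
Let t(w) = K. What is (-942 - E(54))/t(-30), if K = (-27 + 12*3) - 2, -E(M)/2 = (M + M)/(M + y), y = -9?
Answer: -4686/35 ≈ -133.89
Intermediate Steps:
E(M) = -4*M/(-9 + M) (E(M) = -2*(M + M)/(M - 9) = -2*2*M/(-9 + M) = -4*M/(-9 + M))
K = 7 (K = (-27 + 36) - 2 = 9 - 2 = 7)
t(w) = 7
(-942 - E(54))/t(-30) = (-942 - (-4)*54/(-9 + 54))/7 = (-942 - (-4)*54/45)*(⅐) = (-942 - 1*(-24/5))*(⅐) = (-942 + 24/5)*(⅐) = -4686/5*⅐ = -4686/35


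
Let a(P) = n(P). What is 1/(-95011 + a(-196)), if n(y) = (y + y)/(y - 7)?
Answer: -29/2755263 ≈ -1.0525e-5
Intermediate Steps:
n(y) = 2*y/(-7 + y) (n(y) = (2*y)/(-7 + y) = 2*y/(-7 + y))
a(P) = 2*P/(-7 + P)
1/(-95011 + a(-196)) = 1/(-95011 + 2*(-196)/(-7 - 196)) = 1/(-95011 + 2*(-196)/(-203)) = 1/(-95011 + 2*(-196)*(-1/203)) = 1/(-95011 + 56/29) = 1/(-2755263/29) = -29/2755263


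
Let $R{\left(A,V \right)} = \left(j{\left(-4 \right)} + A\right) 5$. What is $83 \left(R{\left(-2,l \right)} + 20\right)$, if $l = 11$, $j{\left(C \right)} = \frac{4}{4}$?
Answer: $1245$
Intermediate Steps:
$j{\left(C \right)} = 1$ ($j{\left(C \right)} = 4 \cdot \frac{1}{4} = 1$)
$R{\left(A,V \right)} = 5 + 5 A$ ($R{\left(A,V \right)} = \left(1 + A\right) 5 = 5 + 5 A$)
$83 \left(R{\left(-2,l \right)} + 20\right) = 83 \left(\left(5 + 5 \left(-2\right)\right) + 20\right) = 83 \left(\left(5 - 10\right) + 20\right) = 83 \left(-5 + 20\right) = 83 \cdot 15 = 1245$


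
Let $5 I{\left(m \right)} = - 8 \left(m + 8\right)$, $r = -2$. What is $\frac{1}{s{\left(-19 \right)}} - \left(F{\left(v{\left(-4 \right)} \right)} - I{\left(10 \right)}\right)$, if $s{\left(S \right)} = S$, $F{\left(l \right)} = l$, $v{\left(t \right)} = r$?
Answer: $- \frac{2551}{95} \approx -26.853$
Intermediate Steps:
$v{\left(t \right)} = -2$
$I{\left(m \right)} = - \frac{64}{5} - \frac{8 m}{5}$ ($I{\left(m \right)} = \frac{\left(-8\right) \left(m + 8\right)}{5} = \frac{\left(-8\right) \left(8 + m\right)}{5} = \frac{-64 - 8 m}{5} = - \frac{64}{5} - \frac{8 m}{5}$)
$\frac{1}{s{\left(-19 \right)}} - \left(F{\left(v{\left(-4 \right)} \right)} - I{\left(10 \right)}\right) = \frac{1}{-19} - \left(-2 - \left(- \frac{64}{5} - 16\right)\right) = - \frac{1}{19} - \left(-2 - \left(- \frac{64}{5} - 16\right)\right) = - \frac{1}{19} - \left(-2 - - \frac{144}{5}\right) = - \frac{1}{19} - \left(-2 + \frac{144}{5}\right) = - \frac{1}{19} - \frac{134}{5} = - \frac{2551}{95}$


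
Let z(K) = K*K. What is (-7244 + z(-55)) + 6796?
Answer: 2577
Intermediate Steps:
z(K) = K²
(-7244 + z(-55)) + 6796 = (-7244 + (-55)²) + 6796 = (-7244 + 3025) + 6796 = -4219 + 6796 = 2577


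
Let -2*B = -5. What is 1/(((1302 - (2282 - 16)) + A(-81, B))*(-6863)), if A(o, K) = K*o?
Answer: 2/16011379 ≈ 1.2491e-7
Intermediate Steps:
B = 5/2 (B = -½*(-5) = 5/2 ≈ 2.5000)
1/(((1302 - (2282 - 16)) + A(-81, B))*(-6863)) = 1/(((1302 - (2282 - 16)) + (5/2)*(-81))*(-6863)) = -1/6863/((1302 - 1*2266) - 405/2) = -1/6863/((1302 - 2266) - 405/2) = -1/6863/(-964 - 405/2) = -1/6863/(-2333/2) = -2/2333*(-1/6863) = 2/16011379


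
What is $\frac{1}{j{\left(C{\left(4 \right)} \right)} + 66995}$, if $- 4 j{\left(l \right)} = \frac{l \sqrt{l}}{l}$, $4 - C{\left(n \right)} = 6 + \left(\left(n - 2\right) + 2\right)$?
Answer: $\frac{535960}{35906640203} + \frac{2 i \sqrt{6}}{35906640203} \approx 1.4926 \cdot 10^{-5} + 1.3644 \cdot 10^{-10} i$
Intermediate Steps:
$C{\left(n \right)} = -2 - n$ ($C{\left(n \right)} = 4 - \left(6 + \left(\left(n - 2\right) + 2\right)\right) = 4 - \left(6 + \left(\left(-2 + n\right) + 2\right)\right) = 4 - \left(6 + n\right) = -2 - n$)
$j{\left(l \right)} = - \frac{\sqrt{l}}{4}$ ($j{\left(l \right)} = - \frac{l \sqrt{l} \frac{1}{l}}{4} = - \frac{l^{\frac{3}{2}} \frac{1}{l}}{4} = - \frac{\sqrt{l}}{4}$)
$\frac{1}{j{\left(C{\left(4 \right)} \right)} + 66995} = \frac{1}{- \frac{\sqrt{-2 - 4}}{4} + 66995} = \frac{1}{- \frac{\sqrt{-6}}{4} + 66995} = \frac{1}{- \frac{i \sqrt{6}}{4} + 66995} = \frac{1}{66995 - \frac{i \sqrt{6}}{4}}$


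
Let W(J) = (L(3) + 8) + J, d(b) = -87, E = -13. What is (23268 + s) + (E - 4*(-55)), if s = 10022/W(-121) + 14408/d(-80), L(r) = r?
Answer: 111099478/4785 ≈ 23218.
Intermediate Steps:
W(J) = 11 + J (W(J) = (3 + 8) + J = 11 + J)
s = -1228397/4785 (s = 10022/(11 - 121) + 14408/(-87) = 10022/(-110) + 14408*(-1/87) = 10022*(-1/110) - 14408/87 = -5011/55 - 14408/87 = -1228397/4785 ≈ -256.72)
(23268 + s) + (E - 4*(-55)) = (23268 - 1228397/4785) + (-13 - 4*(-55)) = 110108983/4785 + (-13 + 220) = 110108983/4785 + 207 = 111099478/4785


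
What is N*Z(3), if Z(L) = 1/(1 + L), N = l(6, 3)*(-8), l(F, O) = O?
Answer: -6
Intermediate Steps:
N = -24 (N = 3*(-8) = -24)
N*Z(3) = -24/(1 + 3) = -24/4 = -24*¼ = -6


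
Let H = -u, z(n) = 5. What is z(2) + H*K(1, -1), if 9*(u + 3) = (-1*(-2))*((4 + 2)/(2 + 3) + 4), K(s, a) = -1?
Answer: 142/45 ≈ 3.1556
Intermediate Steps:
u = -83/45 (u = -3 + ((-1*(-2))*((4 + 2)/(2 + 3) + 4))/9 = -3 + (2*(6/5 + 4))/9 = -3 + (2*(26/5))/9 = -3 + (1/9)*(52/5) = -3 + 52/45 = -83/45 ≈ -1.8444)
H = 83/45 (H = -1*(-83/45) = 83/45 ≈ 1.8444)
z(2) + H*K(1, -1) = 5 + (83/45)*(-1) = 5 - 83/45 = 142/45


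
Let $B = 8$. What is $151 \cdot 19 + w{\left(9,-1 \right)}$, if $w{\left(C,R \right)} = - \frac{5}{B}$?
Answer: $\frac{22947}{8} \approx 2868.4$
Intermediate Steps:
$w{\left(C,R \right)} = - \frac{5}{8}$
$151 \cdot 19 + w{\left(9,-1 \right)} = 151 \cdot 19 - \frac{5}{8} = 2869 - \frac{5}{8} = \frac{22947}{8}$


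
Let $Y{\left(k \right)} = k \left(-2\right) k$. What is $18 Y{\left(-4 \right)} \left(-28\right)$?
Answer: $16128$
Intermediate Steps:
$Y{\left(k \right)} = - 2 k^{2}$ ($Y{\left(k \right)} = - 2 k k = - 2 k^{2}$)
$18 Y{\left(-4 \right)} \left(-28\right) = 18 \left(- 2 \left(-4\right)^{2}\right) \left(-28\right) = 18 \left(\left(-2\right) 16\right) \left(-28\right) = 18 \left(-32\right) \left(-28\right) = \left(-576\right) \left(-28\right) = 16128$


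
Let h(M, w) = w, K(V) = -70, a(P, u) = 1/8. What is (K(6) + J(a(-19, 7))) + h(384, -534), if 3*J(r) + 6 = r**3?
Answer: -930815/1536 ≈ -606.00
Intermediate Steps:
a(P, u) = 1/8
J(r) = -2 + r**3/3
(K(6) + J(a(-19, 7))) + h(384, -534) = (-70 + (-2 + (1/8)**3/3)) - 534 = (-70 + (-2 + (1/3)*(1/512))) - 534 = (-70 + (-2 + 1/1536)) - 534 = (-70 - 3071/1536) - 534 = -110591/1536 - 534 = -930815/1536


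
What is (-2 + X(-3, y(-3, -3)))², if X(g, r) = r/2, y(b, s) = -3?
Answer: 49/4 ≈ 12.250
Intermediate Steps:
X(g, r) = r/2 (X(g, r) = r*(½) = r/2)
(-2 + X(-3, y(-3, -3)))² = (-2 + (½)*(-3))² = (-2 - 3/2)² = (-7/2)² = 49/4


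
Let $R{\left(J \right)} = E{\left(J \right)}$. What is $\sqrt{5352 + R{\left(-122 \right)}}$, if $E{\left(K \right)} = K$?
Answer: $\sqrt{5230} \approx 72.319$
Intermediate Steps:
$R{\left(J \right)} = J$
$\sqrt{5352 + R{\left(-122 \right)}} = \sqrt{5352 - 122} = \sqrt{5230}$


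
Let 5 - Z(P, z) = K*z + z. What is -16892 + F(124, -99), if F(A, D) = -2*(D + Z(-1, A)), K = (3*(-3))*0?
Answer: -16456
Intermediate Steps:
K = 0 (K = -9*0 = 0)
Z(P, z) = 5 - z (Z(P, z) = 5 - (0*z + z) = 5 - (0 + z) = 5 - z)
F(A, D) = -10 - 2*D + 2*A (F(A, D) = -2*(D + (5 - A)) = -2*(5 + D - A) = -10 - 2*D + 2*A)
-16892 + F(124, -99) = -16892 + (-10 - 2*(-99) + 2*124) = -16892 + (-10 + 198 + 248) = -16892 + 436 = -16456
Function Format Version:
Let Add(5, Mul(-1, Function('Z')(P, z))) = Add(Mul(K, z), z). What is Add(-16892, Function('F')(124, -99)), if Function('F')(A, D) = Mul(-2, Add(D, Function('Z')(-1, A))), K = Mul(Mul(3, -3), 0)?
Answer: -16456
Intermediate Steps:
K = 0 (K = Mul(-9, 0) = 0)
Function('Z')(P, z) = Add(5, Mul(-1, z)) (Function('Z')(P, z) = Add(5, Mul(-1, Add(Mul(0, z), z))) = Add(5, Mul(-1, Add(0, z))) = Add(5, Mul(-1, z)))
Function('F')(A, D) = Add(-10, Mul(-2, D), Mul(2, A)) (Function('F')(A, D) = Mul(-2, Add(D, Add(5, Mul(-1, A)))) = Mul(-2, Add(5, D, Mul(-1, A))) = Add(-10, Mul(-2, D), Mul(2, A)))
Add(-16892, Function('F')(124, -99)) = Add(-16892, Add(-10, Mul(-2, -99), Mul(2, 124))) = Add(-16892, Add(-10, 198, 248)) = Add(-16892, 436) = -16456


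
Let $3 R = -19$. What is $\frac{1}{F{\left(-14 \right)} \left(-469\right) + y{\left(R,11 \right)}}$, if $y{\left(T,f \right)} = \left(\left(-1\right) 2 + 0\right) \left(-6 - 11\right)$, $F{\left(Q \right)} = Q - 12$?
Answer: $\frac{1}{12228} \approx 8.178 \cdot 10^{-5}$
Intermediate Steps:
$F{\left(Q \right)} = -12 + Q$ ($F{\left(Q \right)} = Q - 12 = -12 + Q$)
$R = - \frac{19}{3}$ ($R = \frac{1}{3} \left(-19\right) = - \frac{19}{3} \approx -6.3333$)
$y{\left(T,f \right)} = 34$ ($y{\left(T,f \right)} = \left(-2 + 0\right) \left(-17\right) = \left(-2\right) \left(-17\right) = 34$)
$\frac{1}{F{\left(-14 \right)} \left(-469\right) + y{\left(R,11 \right)}} = \frac{1}{\left(-12 - 14\right) \left(-469\right) + 34} = \frac{1}{\left(-26\right) \left(-469\right) + 34} = \frac{1}{12194 + 34} = \frac{1}{12228}$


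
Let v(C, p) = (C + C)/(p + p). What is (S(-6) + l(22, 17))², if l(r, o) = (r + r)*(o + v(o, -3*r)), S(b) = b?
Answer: 4804864/9 ≈ 5.3387e+5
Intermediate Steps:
v(C, p) = C/p (v(C, p) = (2*C)/((2*p)) = (2*C)*(1/(2*p)) = C/p)
l(r, o) = 2*r*(o - o/(3*r)) (l(r, o) = (r + r)*(o + o/((-3*r))) = (2*r)*(o + o*(-1/(3*r))) = (2*r)*(o - o/(3*r)) = 2*r*(o - o/(3*r)))
(S(-6) + l(22, 17))² = (-6 + (⅔)*17*(-1 + 3*22))² = (-6 + (⅔)*17*(-1 + 66))² = (-6 + (⅔)*17*65)² = (-6 + 2210/3)² = (2192/3)² = 4804864/9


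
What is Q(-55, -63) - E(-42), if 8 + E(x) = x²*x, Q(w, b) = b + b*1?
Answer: 73970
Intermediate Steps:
Q(w, b) = 2*b (Q(w, b) = b + b = 2*b)
E(x) = -8 + x³ (E(x) = -8 + x²*x = -8 + x³)
Q(-55, -63) - E(-42) = 2*(-63) - (-8 + (-42)³) = -126 - (-8 - 74088) = -126 - 1*(-74096) = -126 + 74096 = 73970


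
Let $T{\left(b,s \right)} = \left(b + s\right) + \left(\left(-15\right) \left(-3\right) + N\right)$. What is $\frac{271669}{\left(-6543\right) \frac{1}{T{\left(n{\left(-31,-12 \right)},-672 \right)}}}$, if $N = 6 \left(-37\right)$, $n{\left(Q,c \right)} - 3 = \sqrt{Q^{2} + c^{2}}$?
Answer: $\frac{25536886}{727} - \frac{271669 \sqrt{1105}}{6543} \approx 33746.0$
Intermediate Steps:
$n{\left(Q,c \right)} = 3 + \sqrt{Q^{2} + c^{2}}$
$N = -222$
$T{\left(b,s \right)} = -177 + b + s$ ($T{\left(b,s \right)} = \left(b + s\right) - 177 = -177 + b + s$)
$\frac{271669}{\left(-6543\right) \frac{1}{T{\left(n{\left(-31,-12 \right)},-672 \right)}}} = \frac{271669}{\left(-6543\right) \frac{1}{-177 + \left(3 + \sqrt{\left(-31\right)^{2} + \left(-12\right)^{2}}\right) - 672}} = \frac{271669}{\left(-6543\right) \frac{1}{-177 + \left(3 + \sqrt{961 + 144}\right) - 672}} = \frac{271669}{\left(-6543\right) \frac{1}{-177 + \left(3 + \sqrt{1105}\right) - 672}} = \frac{271669}{\left(-6543\right) \frac{1}{-846 + \sqrt{1105}}} = 271669 \left(\frac{94}{727} - \frac{\sqrt{1105}}{6543}\right) = \frac{25536886}{727} - \frac{271669 \sqrt{1105}}{6543}$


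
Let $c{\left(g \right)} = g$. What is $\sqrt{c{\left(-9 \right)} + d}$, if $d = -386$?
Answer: $i \sqrt{395} \approx 19.875 i$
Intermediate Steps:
$\sqrt{c{\left(-9 \right)} + d} = \sqrt{-9 - 386} = \sqrt{-395} = i \sqrt{395}$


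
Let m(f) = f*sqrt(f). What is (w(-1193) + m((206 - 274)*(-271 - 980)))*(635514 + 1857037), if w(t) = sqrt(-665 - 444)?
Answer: 1272217970808*sqrt(2363) + 2492551*I*sqrt(1109) ≈ 6.1843e+13 + 8.3006e+7*I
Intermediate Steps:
w(t) = I*sqrt(1109) (w(t) = sqrt(-1109) = I*sqrt(1109))
m(f) = f**(3/2)
(w(-1193) + m((206 - 274)*(-271 - 980)))*(635514 + 1857037) = (I*sqrt(1109) + ((206 - 274)*(-271 - 980))**(3/2))*(635514 + 1857037) = (I*sqrt(1109) + (-68*(-1251))**(3/2))*2492551 = (I*sqrt(1109) + 85068**(3/2))*2492551 = (I*sqrt(1109) + 510408*sqrt(2363))*2492551 = (510408*sqrt(2363) + I*sqrt(1109))*2492551 = 1272217970808*sqrt(2363) + 2492551*I*sqrt(1109)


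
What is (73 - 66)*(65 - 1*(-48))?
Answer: 791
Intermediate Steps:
(73 - 66)*(65 - 1*(-48)) = 7*(65 + 48) = 7*113 = 791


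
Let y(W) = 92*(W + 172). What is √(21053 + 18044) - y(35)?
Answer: -19044 + √39097 ≈ -18846.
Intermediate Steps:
y(W) = 15824 + 92*W (y(W) = 92*(172 + W) = 15824 + 92*W)
√(21053 + 18044) - y(35) = √(21053 + 18044) - (15824 + 92*35) = √39097 - (15824 + 3220) = √39097 - 1*19044 = √39097 - 19044 = -19044 + √39097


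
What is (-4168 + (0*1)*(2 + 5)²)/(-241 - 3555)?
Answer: 1042/949 ≈ 1.0980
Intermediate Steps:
(-4168 + (0*1)*(2 + 5)²)/(-241 - 3555) = (-4168 + 0*7²)/(-3796) = (-4168 + 0*49)*(-1/3796) = (-4168 + 0)*(-1/3796) = -4168*(-1/3796) = 1042/949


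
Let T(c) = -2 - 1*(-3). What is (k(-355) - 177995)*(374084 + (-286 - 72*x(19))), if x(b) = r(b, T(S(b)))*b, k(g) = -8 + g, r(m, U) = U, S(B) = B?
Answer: -66425869940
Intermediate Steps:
T(c) = 1 (T(c) = -2 + 3 = 1)
x(b) = b (x(b) = 1*b = b)
(k(-355) - 177995)*(374084 + (-286 - 72*x(19))) = ((-8 - 355) - 177995)*(374084 + (-286 - 72*19)) = (-363 - 177995)*(374084 + (-286 - 1368)) = -178358*(374084 - 1654) = -178358*372430 = -66425869940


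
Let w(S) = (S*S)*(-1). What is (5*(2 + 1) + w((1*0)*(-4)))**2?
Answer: 225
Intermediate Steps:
w(S) = -S**2 (w(S) = S**2*(-1) = -S**2)
(5*(2 + 1) + w((1*0)*(-4)))**2 = (5*(2 + 1) - ((1*0)*(-4))**2)**2 = (5*3 - (0*(-4))**2)**2 = (15 - 1*0**2)**2 = (15 - 1*0)**2 = (15 + 0)**2 = 15**2 = 225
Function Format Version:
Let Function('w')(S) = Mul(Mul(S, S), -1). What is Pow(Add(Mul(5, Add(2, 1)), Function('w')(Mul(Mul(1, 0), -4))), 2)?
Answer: 225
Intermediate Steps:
Function('w')(S) = Mul(-1, Pow(S, 2)) (Function('w')(S) = Mul(Pow(S, 2), -1) = Mul(-1, Pow(S, 2)))
Pow(Add(Mul(5, Add(2, 1)), Function('w')(Mul(Mul(1, 0), -4))), 2) = Pow(Add(Mul(5, Add(2, 1)), Mul(-1, Pow(Mul(Mul(1, 0), -4), 2))), 2) = Pow(Add(Mul(5, 3), Mul(-1, Pow(Mul(0, -4), 2))), 2) = Pow(Add(15, Mul(-1, Pow(0, 2))), 2) = Pow(Add(15, Mul(-1, 0)), 2) = Pow(Add(15, 0), 2) = Pow(15, 2) = 225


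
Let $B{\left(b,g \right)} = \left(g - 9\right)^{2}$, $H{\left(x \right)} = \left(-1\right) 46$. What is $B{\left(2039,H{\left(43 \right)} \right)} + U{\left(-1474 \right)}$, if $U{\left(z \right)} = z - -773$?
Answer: $2324$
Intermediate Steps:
$H{\left(x \right)} = -46$
$B{\left(b,g \right)} = \left(-9 + g\right)^{2}$
$U{\left(z \right)} = 773 + z$ ($U{\left(z \right)} = z + 773 = 773 + z$)
$B{\left(2039,H{\left(43 \right)} \right)} + U{\left(-1474 \right)} = \left(-9 - 46\right)^{2} + \left(773 - 1474\right) = \left(-55\right)^{2} - 701 = 3025 - 701 = 2324$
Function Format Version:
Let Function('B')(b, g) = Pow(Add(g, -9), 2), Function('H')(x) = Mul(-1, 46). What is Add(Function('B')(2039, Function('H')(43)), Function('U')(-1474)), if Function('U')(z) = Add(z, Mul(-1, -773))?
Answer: 2324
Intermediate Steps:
Function('H')(x) = -46
Function('B')(b, g) = Pow(Add(-9, g), 2)
Function('U')(z) = Add(773, z) (Function('U')(z) = Add(z, 773) = Add(773, z))
Add(Function('B')(2039, Function('H')(43)), Function('U')(-1474)) = Add(Pow(Add(-9, -46), 2), Add(773, -1474)) = Add(Pow(-55, 2), -701) = Add(3025, -701) = 2324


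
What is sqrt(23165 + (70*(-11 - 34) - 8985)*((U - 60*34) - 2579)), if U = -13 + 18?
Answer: sqrt(56014055) ≈ 7484.3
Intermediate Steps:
U = 5
sqrt(23165 + (70*(-11 - 34) - 8985)*((U - 60*34) - 2579)) = sqrt(23165 + (70*(-11 - 34) - 8985)*((5 - 60*34) - 2579)) = sqrt(23165 + (70*(-45) - 8985)*((5 - 2040) - 2579)) = sqrt(23165 + (-3150 - 8985)*(-2035 - 2579)) = sqrt(23165 - 12135*(-4614)) = sqrt(23165 + 55990890) = sqrt(56014055)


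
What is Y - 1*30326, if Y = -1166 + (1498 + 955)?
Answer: -29039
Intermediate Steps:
Y = 1287 (Y = -1166 + 2453 = 1287)
Y - 1*30326 = 1287 - 1*30326 = 1287 - 30326 = -29039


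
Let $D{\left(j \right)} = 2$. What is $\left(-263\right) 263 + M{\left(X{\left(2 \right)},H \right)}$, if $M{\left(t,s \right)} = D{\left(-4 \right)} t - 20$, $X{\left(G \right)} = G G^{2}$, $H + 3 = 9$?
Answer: $-69173$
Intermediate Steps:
$H = 6$ ($H = -3 + 9 = 6$)
$X{\left(G \right)} = G^{3}$
$M{\left(t,s \right)} = -20 + 2 t$ ($M{\left(t,s \right)} = 2 t - 20 = -20 + 2 t$)
$\left(-263\right) 263 + M{\left(X{\left(2 \right)},H \right)} = \left(-263\right) 263 - \left(20 - 2 \cdot 2^{3}\right) = -69169 + \left(-20 + 2 \cdot 8\right) = -69169 + \left(-20 + 16\right) = -69169 - 4 = -69173$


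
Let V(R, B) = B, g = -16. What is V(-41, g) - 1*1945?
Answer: -1961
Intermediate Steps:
V(-41, g) - 1*1945 = -16 - 1*1945 = -16 - 1945 = -1961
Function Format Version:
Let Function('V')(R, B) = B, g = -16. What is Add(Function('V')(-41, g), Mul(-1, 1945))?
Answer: -1961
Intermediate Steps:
Add(Function('V')(-41, g), Mul(-1, 1945)) = Add(-16, Mul(-1, 1945)) = Add(-16, -1945) = -1961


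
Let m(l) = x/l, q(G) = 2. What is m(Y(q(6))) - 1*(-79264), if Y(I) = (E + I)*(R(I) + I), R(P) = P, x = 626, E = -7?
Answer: 792327/10 ≈ 79233.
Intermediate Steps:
Y(I) = 2*I*(-7 + I) (Y(I) = (-7 + I)*(I + I) = (-7 + I)*(2*I) = 2*I*(-7 + I))
m(l) = 626/l
m(Y(q(6))) - 1*(-79264) = 626/((2*2*(-7 + 2))) - 1*(-79264) = 626/((2*2*(-5))) + 79264 = 626/(-20) + 79264 = 626*(-1/20) + 79264 = -313/10 + 79264 = 792327/10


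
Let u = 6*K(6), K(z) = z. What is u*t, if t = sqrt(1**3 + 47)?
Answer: 144*sqrt(3) ≈ 249.42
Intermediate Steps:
t = 4*sqrt(3) (t = sqrt(1 + 47) = sqrt(48) = 4*sqrt(3) ≈ 6.9282)
u = 36 (u = 6*6 = 36)
u*t = 36*(4*sqrt(3)) = 144*sqrt(3)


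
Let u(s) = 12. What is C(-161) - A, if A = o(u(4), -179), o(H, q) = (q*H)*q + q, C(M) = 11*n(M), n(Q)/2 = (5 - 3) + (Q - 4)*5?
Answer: -402419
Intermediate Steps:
n(Q) = -36 + 10*Q (n(Q) = 2*((5 - 3) + (Q - 4)*5) = 2*(2 + (-4 + Q)*5) = 2*(2 + (-20 + 5*Q)) = 2*(-18 + 5*Q) = -36 + 10*Q)
C(M) = -396 + 110*M (C(M) = 11*(-36 + 10*M) = -396 + 110*M)
o(H, q) = q + H*q² (o(H, q) = (H*q)*q + q = H*q² + q = q + H*q²)
A = 384313 (A = -179*(1 + 12*(-179)) = -179*(1 - 2148) = -179*(-2147) = 384313)
C(-161) - A = (-396 + 110*(-161)) - 1*384313 = (-396 - 17710) - 384313 = -18106 - 384313 = -402419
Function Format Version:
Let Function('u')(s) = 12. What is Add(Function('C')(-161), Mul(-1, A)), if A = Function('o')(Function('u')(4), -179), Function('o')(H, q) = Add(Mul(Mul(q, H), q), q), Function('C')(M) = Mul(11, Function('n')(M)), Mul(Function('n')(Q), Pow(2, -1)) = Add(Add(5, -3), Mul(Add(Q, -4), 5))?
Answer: -402419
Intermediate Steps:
Function('n')(Q) = Add(-36, Mul(10, Q)) (Function('n')(Q) = Mul(2, Add(Add(5, -3), Mul(Add(Q, -4), 5))) = Mul(2, Add(2, Mul(Add(-4, Q), 5))) = Mul(2, Add(2, Add(-20, Mul(5, Q)))) = Mul(2, Add(-18, Mul(5, Q))) = Add(-36, Mul(10, Q)))
Function('C')(M) = Add(-396, Mul(110, M)) (Function('C')(M) = Mul(11, Add(-36, Mul(10, M))) = Add(-396, Mul(110, M)))
Function('o')(H, q) = Add(q, Mul(H, Pow(q, 2))) (Function('o')(H, q) = Add(Mul(Mul(H, q), q), q) = Add(Mul(H, Pow(q, 2)), q) = Add(q, Mul(H, Pow(q, 2))))
A = 384313 (A = Mul(-179, Add(1, Mul(12, -179))) = Mul(-179, Add(1, -2148)) = Mul(-179, -2147) = 384313)
Add(Function('C')(-161), Mul(-1, A)) = Add(Add(-396, Mul(110, -161)), Mul(-1, 384313)) = Add(Add(-396, -17710), -384313) = Add(-18106, -384313) = -402419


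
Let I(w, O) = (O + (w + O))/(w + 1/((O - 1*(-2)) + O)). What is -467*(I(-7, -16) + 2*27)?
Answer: -5867388/211 ≈ -27808.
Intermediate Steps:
I(w, O) = (w + 2*O)/(w + 1/(2 + 2*O)) (I(w, O) = (O + (O + w))/(w + 1/((O + 2) + O)) = (w + 2*O)/(w + 1/((2 + O) + O)) = (w + 2*O)/(w + 1/(2 + 2*O)))
-467*(I(-7, -16) + 2*27) = -467*(2*(-7 + 2*(-16) + 2*(-16)² - 16*(-7))/(1 + 2*(-7) + 2*(-16)*(-7)) + 2*27) = -467*(2*(-7 - 32 + 2*256 + 112)/(1 - 14 + 224) + 54) = -467*(2*(-7 - 32 + 512 + 112)/211 + 54) = -467*(2*(1/211)*585 + 54) = -467*(1170/211 + 54) = -467*12564/211 = -5867388/211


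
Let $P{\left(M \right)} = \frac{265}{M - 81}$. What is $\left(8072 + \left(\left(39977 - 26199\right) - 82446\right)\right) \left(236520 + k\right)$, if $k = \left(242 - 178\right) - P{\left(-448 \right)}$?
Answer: $- \frac{7583783367796}{529} \approx -1.4336 \cdot 10^{10}$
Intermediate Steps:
$P{\left(M \right)} = \frac{265}{-81 + M}$ ($P{\left(M \right)} = \frac{265}{M - 81} = \frac{265}{-81 + M}$)
$k = \frac{34121}{529}$ ($k = \left(242 - 178\right) - \frac{265}{-81 - 448} = \left(242 - 178\right) - \frac{265}{-529} = 64 - 265 \left(- \frac{1}{529}\right) = 64 - - \frac{265}{529} = 64 + \frac{265}{529} = \frac{34121}{529} \approx 64.501$)
$\left(8072 + \left(\left(39977 - 26199\right) - 82446\right)\right) \left(236520 + k\right) = \left(8072 + \left(\left(39977 - 26199\right) - 82446\right)\right) \left(236520 + \frac{34121}{529}\right) = \left(8072 + \left(13778 - 82446\right)\right) \frac{125153201}{529} = \left(8072 - 68668\right) \frac{125153201}{529} = \left(-60596\right) \frac{125153201}{529} = - \frac{7583783367796}{529}$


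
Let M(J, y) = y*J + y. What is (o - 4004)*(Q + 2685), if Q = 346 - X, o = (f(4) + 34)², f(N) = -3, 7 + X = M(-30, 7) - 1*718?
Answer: -12047237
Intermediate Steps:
M(J, y) = y + J*y (M(J, y) = J*y + y = y + J*y)
X = -928 (X = -7 + (7*(1 - 30) - 1*718) = -7 + (7*(-29) - 718) = -7 + (-203 - 718) = -7 - 921 = -928)
o = 961 (o = (-3 + 34)² = 31² = 961)
Q = 1274 (Q = 346 - 1*(-928) = 346 + 928 = 1274)
(o - 4004)*(Q + 2685) = (961 - 4004)*(1274 + 2685) = -3043*3959 = -12047237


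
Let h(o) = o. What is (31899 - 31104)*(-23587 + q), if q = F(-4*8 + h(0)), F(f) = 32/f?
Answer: -18752460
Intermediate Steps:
q = -1 (q = 32/(-4*8 + 0) = 32/(-32 + 0) = 32/(-32) = 32*(-1/32) = -1)
(31899 - 31104)*(-23587 + q) = (31899 - 31104)*(-23587 - 1) = 795*(-23588) = -18752460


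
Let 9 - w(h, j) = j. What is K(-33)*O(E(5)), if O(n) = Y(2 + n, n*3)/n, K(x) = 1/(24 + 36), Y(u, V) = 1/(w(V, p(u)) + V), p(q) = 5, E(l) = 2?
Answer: 1/1200 ≈ 0.00083333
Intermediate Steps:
w(h, j) = 9 - j
Y(u, V) = 1/(4 + V) (Y(u, V) = 1/((9 - 1*5) + V) = 1/((9 - 5) + V) = 1/(4 + V))
K(x) = 1/60
O(n) = 1/(n*(4 + 3*n)) (O(n) = 1/((4 + n*3)*n) = 1/((4 + 3*n)*n) = 1/(n*(4 + 3*n)))
K(-33)*O(E(5)) = (1/(2*(4 + 3*2)))/60 = (1/(2*(4 + 6)))/60 = ((½)/10)/60 = ((½)*(⅒))/60 = (1/60)*(1/20) = 1/1200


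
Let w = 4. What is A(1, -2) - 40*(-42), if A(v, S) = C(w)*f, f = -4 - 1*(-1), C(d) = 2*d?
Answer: 1656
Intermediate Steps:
f = -3 (f = -4 + 1 = -3)
A(v, S) = -24 (A(v, S) = (2*4)*(-3) = 8*(-3) = -24)
A(1, -2) - 40*(-42) = -24 - 40*(-42) = -24 + 1680 = 1656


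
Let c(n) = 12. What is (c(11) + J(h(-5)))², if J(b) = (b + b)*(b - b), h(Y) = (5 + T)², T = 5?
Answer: 144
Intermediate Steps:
h(Y) = 100 (h(Y) = (5 + 5)² = 10² = 100)
J(b) = 0 (J(b) = (2*b)*0 = 0)
(c(11) + J(h(-5)))² = (12 + 0)² = 12² = 144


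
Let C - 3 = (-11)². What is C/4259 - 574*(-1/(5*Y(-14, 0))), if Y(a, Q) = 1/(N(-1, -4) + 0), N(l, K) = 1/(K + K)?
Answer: -1219853/85180 ≈ -14.321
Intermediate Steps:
N(l, K) = 1/(2*K)
C = 124 (C = 3 + (-11)² = 3 + 121 = 124)
Y(a, Q) = -8 (Y(a, Q) = 1/((½)/(-4) + 0) = 1/((½)*(-¼) + 0) = 1/(-⅛ + 0) = 1/(-⅛) = -8)
C/4259 - 574*(-1/(5*Y(-14, 0))) = 124/4259 - 574/((-5*(-8))) = 124*(1/4259) - 574/40 = 124/4259 - 574*1/40 = 124/4259 - 287/20 = -1219853/85180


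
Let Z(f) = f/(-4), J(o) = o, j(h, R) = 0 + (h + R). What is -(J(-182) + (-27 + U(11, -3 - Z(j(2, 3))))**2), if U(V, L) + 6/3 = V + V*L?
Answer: -19289/16 ≈ -1205.6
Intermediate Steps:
j(h, R) = R + h (j(h, R) = 0 + (R + h) = R + h)
Z(f) = -f/4 (Z(f) = f*(-1/4) = -f/4)
U(V, L) = -2 + V + L*V (U(V, L) = -2 + (V + V*L) = -2 + (V + L*V) = -2 + V + L*V)
-(J(-182) + (-27 + U(11, -3 - Z(j(2, 3))))**2) = -(-182 + (-27 + (-2 + 11 + (-3 - (-1)*(3 + 2)/4)*11))**2) = -(-182 + (-27 + (-2 + 11 + (-3 - (-1)*5/4)*11))**2) = -(-182 + (-27 + (-2 + 11 + (-3 - 1*(-5/4))*11))**2) = -(-182 + (-27 + (-2 + 11 + (-3 + 5/4)*11))**2) = -(-182 + (-27 + (-2 + 11 - 7/4*11))**2) = -(-182 + (-27 + (-2 + 11 - 77/4))**2) = -(-182 + (-27 - 41/4)**2) = -(-182 + (-149/4)**2) = -(-182 + 22201/16) = -1*19289/16 = -19289/16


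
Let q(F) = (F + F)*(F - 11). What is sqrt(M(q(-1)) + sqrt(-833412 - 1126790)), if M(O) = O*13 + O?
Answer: sqrt(336 + I*sqrt(1960202)) ≈ 29.798 + 23.493*I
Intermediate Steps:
q(F) = 2*F*(-11 + F) (q(F) = (2*F)*(-11 + F) = 2*F*(-11 + F))
M(O) = 14*O (M(O) = 13*O + O = 14*O)
sqrt(M(q(-1)) + sqrt(-833412 - 1126790)) = sqrt(14*(2*(-1)*(-11 - 1)) + sqrt(-833412 - 1126790)) = sqrt(14*(2*(-1)*(-12)) + sqrt(-1960202)) = sqrt(14*24 + I*sqrt(1960202)) = sqrt(336 + I*sqrt(1960202))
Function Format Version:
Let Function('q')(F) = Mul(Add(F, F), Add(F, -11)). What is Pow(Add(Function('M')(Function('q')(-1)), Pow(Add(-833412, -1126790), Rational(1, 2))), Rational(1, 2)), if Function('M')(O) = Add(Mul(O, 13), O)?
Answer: Pow(Add(336, Mul(I, Pow(1960202, Rational(1, 2)))), Rational(1, 2)) ≈ Add(29.798, Mul(23.493, I))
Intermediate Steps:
Function('q')(F) = Mul(2, F, Add(-11, F)) (Function('q')(F) = Mul(Mul(2, F), Add(-11, F)) = Mul(2, F, Add(-11, F)))
Function('M')(O) = Mul(14, O) (Function('M')(O) = Add(Mul(13, O), O) = Mul(14, O))
Pow(Add(Function('M')(Function('q')(-1)), Pow(Add(-833412, -1126790), Rational(1, 2))), Rational(1, 2)) = Pow(Add(Mul(14, Mul(2, -1, Add(-11, -1))), Pow(Add(-833412, -1126790), Rational(1, 2))), Rational(1, 2)) = Pow(Add(Mul(14, Mul(2, -1, -12)), Pow(-1960202, Rational(1, 2))), Rational(1, 2)) = Pow(Add(Mul(14, 24), Mul(I, Pow(1960202, Rational(1, 2)))), Rational(1, 2)) = Pow(Add(336, Mul(I, Pow(1960202, Rational(1, 2)))), Rational(1, 2))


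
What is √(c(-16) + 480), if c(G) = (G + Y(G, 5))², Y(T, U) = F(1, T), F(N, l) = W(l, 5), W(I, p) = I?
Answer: 4*√94 ≈ 38.781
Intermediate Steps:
F(N, l) = l
Y(T, U) = T
c(G) = 4*G² (c(G) = (G + G)² = (2*G)² = 4*G²)
√(c(-16) + 480) = √(4*(-16)² + 480) = √(4*256 + 480) = √(1024 + 480) = √1504 = 4*√94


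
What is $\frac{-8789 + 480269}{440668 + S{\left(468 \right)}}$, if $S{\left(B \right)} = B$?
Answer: $\frac{58935}{55142} \approx 1.0688$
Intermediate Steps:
$\frac{-8789 + 480269}{440668 + S{\left(468 \right)}} = \frac{-8789 + 480269}{440668 + 468} = \frac{471480}{441136} = 471480 \cdot \frac{1}{441136} = \frac{58935}{55142}$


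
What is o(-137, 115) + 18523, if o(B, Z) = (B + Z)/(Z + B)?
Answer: 18524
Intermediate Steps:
o(B, Z) = 1 (o(B, Z) = (B + Z)/(B + Z) = 1)
o(-137, 115) + 18523 = 1 + 18523 = 18524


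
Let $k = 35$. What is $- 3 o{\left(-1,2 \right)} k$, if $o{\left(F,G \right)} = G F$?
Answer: $210$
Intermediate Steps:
$o{\left(F,G \right)} = F G$
$- 3 o{\left(-1,2 \right)} k = - 3 \left(\left(-1\right) 2\right) 35 = \left(-3\right) \left(-2\right) 35 = 6 \cdot 35 = 210$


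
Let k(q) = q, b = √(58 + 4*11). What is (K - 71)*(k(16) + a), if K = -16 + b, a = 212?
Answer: -19836 + 228*√102 ≈ -17533.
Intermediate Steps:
b = √102 (b = √(58 + 44) = √102 ≈ 10.100)
K = -16 + √102 ≈ -5.9005
(K - 71)*(k(16) + a) = ((-16 + √102) - 71)*(16 + 212) = (-87 + √102)*228 = -19836 + 228*√102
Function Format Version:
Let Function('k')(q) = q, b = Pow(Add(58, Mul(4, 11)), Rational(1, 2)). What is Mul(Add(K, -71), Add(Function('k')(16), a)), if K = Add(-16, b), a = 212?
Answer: Add(-19836, Mul(228, Pow(102, Rational(1, 2)))) ≈ -17533.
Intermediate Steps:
b = Pow(102, Rational(1, 2)) (b = Pow(Add(58, 44), Rational(1, 2)) = Pow(102, Rational(1, 2)) ≈ 10.100)
K = Add(-16, Pow(102, Rational(1, 2))) ≈ -5.9005
Mul(Add(K, -71), Add(Function('k')(16), a)) = Mul(Add(Add(-16, Pow(102, Rational(1, 2))), -71), Add(16, 212)) = Mul(Add(-87, Pow(102, Rational(1, 2))), 228) = Add(-19836, Mul(228, Pow(102, Rational(1, 2))))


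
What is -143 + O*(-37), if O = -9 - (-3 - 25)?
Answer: -846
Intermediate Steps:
O = 19 (O = -9 - 1*(-28) = -9 + 28 = 19)
-143 + O*(-37) = -143 + 19*(-37) = -143 - 703 = -846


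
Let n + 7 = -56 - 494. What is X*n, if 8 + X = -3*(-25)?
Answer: -37319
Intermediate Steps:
n = -557 (n = -7 + (-56 - 494) = -7 - 550 = -557)
X = 67 (X = -8 - 3*(-25) = -8 + 75 = 67)
X*n = 67*(-557) = -37319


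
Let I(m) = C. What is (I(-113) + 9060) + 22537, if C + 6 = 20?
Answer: 31611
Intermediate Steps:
C = 14 (C = -6 + 20 = 14)
I(m) = 14
(I(-113) + 9060) + 22537 = (14 + 9060) + 22537 = 9074 + 22537 = 31611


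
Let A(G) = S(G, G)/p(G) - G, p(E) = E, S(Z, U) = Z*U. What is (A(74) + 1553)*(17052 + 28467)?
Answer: 70691007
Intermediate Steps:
S(Z, U) = U*Z
A(G) = 0 (A(G) = (G*G)/G - G = G²/G - G = G - G = 0)
(A(74) + 1553)*(17052 + 28467) = (0 + 1553)*(17052 + 28467) = 1553*45519 = 70691007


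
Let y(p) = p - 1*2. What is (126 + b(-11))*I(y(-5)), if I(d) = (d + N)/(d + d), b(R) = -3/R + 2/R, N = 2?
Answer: 6935/154 ≈ 45.032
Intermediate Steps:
y(p) = -2 + p (y(p) = p - 2 = -2 + p)
b(R) = -1/R
I(d) = (2 + d)/(2*d) (I(d) = (d + 2)/(d + d) = (2 + d)/((2*d)) = (2 + d)*(1/(2*d)) = (2 + d)/(2*d))
(126 + b(-11))*I(y(-5)) = (126 - 1/(-11))*((2 + (-2 - 5))/(2*(-2 - 5))) = (126 - 1*(-1/11))*((½)*(2 - 7)/(-7)) = (126 + 1/11)*((½)*(-⅐)*(-5)) = (1387/11)*(5/14) = 6935/154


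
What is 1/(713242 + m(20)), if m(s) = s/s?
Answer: 1/713243 ≈ 1.4020e-6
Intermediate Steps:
m(s) = 1
1/(713242 + m(20)) = 1/(713242 + 1) = 1/713243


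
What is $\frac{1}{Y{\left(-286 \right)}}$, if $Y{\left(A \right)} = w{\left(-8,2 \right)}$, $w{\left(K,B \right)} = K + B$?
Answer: $- \frac{1}{6} \approx -0.16667$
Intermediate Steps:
$w{\left(K,B \right)} = B + K$
$Y{\left(A \right)} = -6$ ($Y{\left(A \right)} = 2 - 8 = -6$)
$\frac{1}{Y{\left(-286 \right)}} = \frac{1}{-6} = - \frac{1}{6}$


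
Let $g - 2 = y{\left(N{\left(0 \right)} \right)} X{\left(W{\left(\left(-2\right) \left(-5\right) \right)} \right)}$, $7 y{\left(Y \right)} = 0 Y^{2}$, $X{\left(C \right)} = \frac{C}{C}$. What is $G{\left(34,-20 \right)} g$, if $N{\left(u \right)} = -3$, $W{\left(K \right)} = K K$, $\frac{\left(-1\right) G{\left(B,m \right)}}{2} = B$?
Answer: $-136$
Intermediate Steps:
$G{\left(B,m \right)} = - 2 B$
$W{\left(K \right)} = K^{2}$
$X{\left(C \right)} = 1$
$y{\left(Y \right)} = 0$ ($y{\left(Y \right)} = \frac{0 Y^{2}}{7} = \frac{1}{7} \cdot 0 = 0$)
$g = 2$ ($g = 2 + 0 \cdot 1 = 2 + 0 = 2$)
$G{\left(34,-20 \right)} g = \left(-2\right) 34 \cdot 2 = \left(-68\right) 2 = -136$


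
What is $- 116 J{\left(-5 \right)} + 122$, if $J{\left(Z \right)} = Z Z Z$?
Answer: $14622$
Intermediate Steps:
$J{\left(Z \right)} = Z^{3}$ ($J{\left(Z \right)} = Z^{2} Z = Z^{3}$)
$- 116 J{\left(-5 \right)} + 122 = - 116 \left(-5\right)^{3} + 122 = \left(-116\right) \left(-125\right) + 122 = 14500 + 122 = 14622$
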